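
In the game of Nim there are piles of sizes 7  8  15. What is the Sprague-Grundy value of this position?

Compute the nim-sum pairwise:
7 ⊕ 8 = 15
15 ⊕ 15 = 0

0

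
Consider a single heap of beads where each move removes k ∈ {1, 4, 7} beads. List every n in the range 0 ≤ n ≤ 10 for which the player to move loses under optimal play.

0, 2, 5, 8, 10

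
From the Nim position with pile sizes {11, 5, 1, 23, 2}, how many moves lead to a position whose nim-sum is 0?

1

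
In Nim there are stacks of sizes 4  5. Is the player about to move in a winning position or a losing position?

Winning position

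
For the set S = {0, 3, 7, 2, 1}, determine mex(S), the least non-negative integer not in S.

The values 0, 1, 2, 3 are all present; 4 is the first non-negative integer missing from the set.

4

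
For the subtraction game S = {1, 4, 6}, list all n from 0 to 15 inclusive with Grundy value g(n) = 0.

Build the Grundy sequence with g(k) = mex{g(k−s) : s ∈ {1, 4, 6}, s ≤ k}:
k:     0  1  2  3  4  5  6  7  8  9 10 11 12 13 14 15
g(k):  0  1  0  1  2  0  1  0  1  2  0  1  0  1  2  0
The P-positions (g = 0) in 0..15 are 0, 2, 5, 7, 10, 12, 15.

0, 2, 5, 7, 10, 12, 15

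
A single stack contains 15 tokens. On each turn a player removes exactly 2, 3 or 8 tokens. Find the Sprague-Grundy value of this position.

Grundy values for subtraction set {2, 3, 8}:
k:     0  1  2  3  4  5  6  7  8  9 10 11 12 13 14 15
g(k):  0  0  1  1  2  0  0  1  1  2  0  0  1  1  2  0
So g(15) = 0.

0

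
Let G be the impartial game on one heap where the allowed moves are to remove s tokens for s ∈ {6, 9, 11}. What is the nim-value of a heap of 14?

2

Build the Grundy sequence with g(k) = mex{g(k−s) : s ∈ {6, 9, 11}, s ≤ k}:
g(0) = mex{} = 0
g(1) = mex{} = 0
g(2) = mex{} = 0
g(3) = mex{} = 0
g(4) = mex{} = 0
g(5) = mex{} = 0
g(6) = mex{0} = 1
g(7) = mex{0} = 1
g(8) = mex{0} = 1
g(9) = mex{0} = 1
g(10) = mex{0} = 1
g(11) = mex{0} = 1
g(12) = mex{0,1} = 2
g(13) = mex{0,1} = 2
g(14) = mex{0,1} = 2
So g(14) = 2.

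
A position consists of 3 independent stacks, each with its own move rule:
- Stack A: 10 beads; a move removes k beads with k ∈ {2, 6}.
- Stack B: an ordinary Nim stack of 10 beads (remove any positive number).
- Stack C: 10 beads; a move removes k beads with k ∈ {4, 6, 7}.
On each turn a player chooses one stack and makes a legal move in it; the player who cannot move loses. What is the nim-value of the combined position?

9

For stack A, compute g(0), g(1), … with moves {2, 6}:
k:     0  1  2  3  4  5  6  7  8  9 10
g(k):  0  0  1  1  0  0  1  1  0  0  1
So g(10) = 1.
Stack B is a plain Nim stack of size 10, so its Grundy value is 10.
Grundy values for stack C (subtraction set {4, 6, 7}):
k:     0  1  2  3  4  5  6  7  8  9 10
g(k):  0  0  0  0  1  1  1  1  2  2  2
So g(10) = 2.
The value of a disjunctive sum is the nim-sum of the parts.
Combined value = 1 ⊕ 10 ⊕ 2 = 9.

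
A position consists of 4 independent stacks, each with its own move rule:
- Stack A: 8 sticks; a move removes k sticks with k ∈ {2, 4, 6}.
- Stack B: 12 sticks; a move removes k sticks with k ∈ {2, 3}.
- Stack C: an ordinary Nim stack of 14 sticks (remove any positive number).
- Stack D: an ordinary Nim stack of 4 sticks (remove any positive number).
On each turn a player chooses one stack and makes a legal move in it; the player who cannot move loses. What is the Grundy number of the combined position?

11

Grundy values for stack A (subtraction set {2, 4, 6}):
k:     0  1  2  3  4  5  6  7  8
g(k):  0  0  1  1  2  2  3  3  0
So g(8) = 0.
For stack B, compute g(0), g(1), … with moves {2, 3}:
g(0) = mex{} = 0
g(1) = mex{} = 0
g(2) = mex{0} = 1
g(3) = mex{0} = 1
g(4) = mex{0,1} = 2
g(5) = mex{1} = 0
g(6) = mex{1,2} = 0
g(7) = mex{0,2} = 1
g(8) = mex{0} = 1
g(9) = mex{0,1} = 2
g(10) = mex{1} = 0
g(11) = mex{1,2} = 0
g(12) = mex{0,2} = 1
So g(12) = 1.
Stack C is a plain Nim stack of size 14, so its Grundy value is 14.
Stack D is a plain Nim stack of size 4, so its Grundy value is 4.
By the Sprague-Grundy theorem, the Grundy value of a sum of independent games is the XOR of the component values.
Combined value = 0 ⊕ 1 ⊕ 14 ⊕ 4 = 11.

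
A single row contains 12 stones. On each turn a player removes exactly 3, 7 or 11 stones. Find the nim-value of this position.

2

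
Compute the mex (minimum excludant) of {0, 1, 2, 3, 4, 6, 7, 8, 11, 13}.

The values 0, 1, 2, 3, 4 are all present; 5 is the first non-negative integer missing from the set.

5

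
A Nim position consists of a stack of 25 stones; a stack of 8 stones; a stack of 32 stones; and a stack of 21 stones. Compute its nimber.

Nim-sum: 25 ⊕ 8 ⊕ 32 ⊕ 21 = 36.

36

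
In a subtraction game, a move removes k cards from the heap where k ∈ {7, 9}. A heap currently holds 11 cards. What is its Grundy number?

1

Build the Grundy sequence with g(k) = mex{g(k−s) : s ∈ {7, 9}, s ≤ k}:
g(0) = mex{} = 0
g(1) = mex{} = 0
g(2) = mex{} = 0
g(3) = mex{} = 0
g(4) = mex{} = 0
g(5) = mex{} = 0
g(6) = mex{} = 0
g(7) = mex{0} = 1
g(8) = mex{0} = 1
g(9) = mex{0} = 1
g(10) = mex{0} = 1
g(11) = mex{0} = 1
So g(11) = 1.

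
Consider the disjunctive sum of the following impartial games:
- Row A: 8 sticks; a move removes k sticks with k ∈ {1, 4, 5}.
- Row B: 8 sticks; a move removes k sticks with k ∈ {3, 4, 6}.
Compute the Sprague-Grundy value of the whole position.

2

Build the Grundy sequence for row A with g(k) = mex{g(k−s) : s ∈ {1, 4, 5}, s ≤ k}:
g(0) = mex{} = 0
g(1) = mex{0} = 1
g(2) = mex{1} = 0
g(3) = mex{0} = 1
g(4) = mex{0,1} = 2
g(5) = mex{0,1,2} = 3
g(6) = mex{0,1,3} = 2
g(7) = mex{0,1,2} = 3
g(8) = mex{1,2,3} = 0
So g(8) = 0.
For row B, compute g(0), g(1), … with moves {3, 4, 6}:
g(0) = mex{} = 0
g(1) = mex{} = 0
g(2) = mex{} = 0
g(3) = mex{0} = 1
g(4) = mex{0} = 1
g(5) = mex{0} = 1
g(6) = mex{0,1} = 2
g(7) = mex{0,1} = 2
g(8) = mex{0,1} = 2
So g(8) = 2.
By the Sprague-Grundy theorem, the Grundy value of a sum of independent games is the XOR of the component values.
Combined value = 0 ⊕ 2 = 2.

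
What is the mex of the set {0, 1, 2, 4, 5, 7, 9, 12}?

The values 0, 1, 2 are all present; 3 is the first non-negative integer missing from the set.

3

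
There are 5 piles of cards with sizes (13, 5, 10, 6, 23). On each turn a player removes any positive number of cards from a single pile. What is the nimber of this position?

19

Nim-sum: 13 ⊕ 5 ⊕ 10 ⊕ 6 ⊕ 23 = 19.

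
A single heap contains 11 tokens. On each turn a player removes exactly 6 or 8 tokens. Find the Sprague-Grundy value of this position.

1

Compute g(0), g(1), … for moves {6, 8}:
g(0) = mex{} = 0
g(1) = mex{} = 0
g(2) = mex{} = 0
g(3) = mex{} = 0
g(4) = mex{} = 0
g(5) = mex{} = 0
g(6) = mex{0} = 1
g(7) = mex{0} = 1
g(8) = mex{0} = 1
g(9) = mex{0} = 1
g(10) = mex{0} = 1
g(11) = mex{0} = 1
So g(11) = 1.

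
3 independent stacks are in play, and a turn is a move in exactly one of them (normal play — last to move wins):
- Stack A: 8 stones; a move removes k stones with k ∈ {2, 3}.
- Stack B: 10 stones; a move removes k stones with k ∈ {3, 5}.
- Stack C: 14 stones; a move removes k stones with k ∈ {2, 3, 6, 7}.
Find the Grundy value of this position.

Build the Grundy sequence for stack A with g(k) = mex{g(k−s) : s ∈ {2, 3}, s ≤ k}:
g(0) = mex{} = 0
g(1) = mex{} = 0
g(2) = mex{0} = 1
g(3) = mex{0} = 1
g(4) = mex{0,1} = 2
g(5) = mex{1} = 0
g(6) = mex{1,2} = 0
g(7) = mex{0,2} = 1
g(8) = mex{0} = 1
So g(8) = 1.
For stack B, compute g(0), g(1), … with moves {3, 5}:
k:     0  1  2  3  4  5  6  7  8  9 10
g(k):  0  0  0  1  1  1  2  2  0  0  0
So g(10) = 0.
Grundy values for stack C (subtraction set {2, 3, 6, 7}):
k:     0  1  2  3  4  5  6  7  8  9 10 11 12 13 14
g(k):  0  0  1  1  2  0  3  1  2  0  0  1  1  2  0
So g(14) = 0.
The value of a disjunctive sum is the nim-sum of the parts.
Combined value = 1 XOR 0 XOR 0 = 1.

1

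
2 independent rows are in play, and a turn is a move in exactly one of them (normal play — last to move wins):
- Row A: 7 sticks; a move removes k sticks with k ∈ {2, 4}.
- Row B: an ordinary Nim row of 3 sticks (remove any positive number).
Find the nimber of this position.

3

Build the Grundy sequence for row A with g(k) = mex{g(k−s) : s ∈ {2, 4}, s ≤ k}:
g(0) = mex{} = 0
g(1) = mex{} = 0
g(2) = mex{0} = 1
g(3) = mex{0} = 1
g(4) = mex{0,1} = 2
g(5) = mex{0,1} = 2
g(6) = mex{1,2} = 0
g(7) = mex{1,2} = 0
So g(7) = 0.
Row B is a plain Nim row of size 3, so its Grundy value is 3.
By the Sprague-Grundy theorem, the Grundy value of a sum of independent games is the XOR of the component values.
Combined value = 0 ⊕ 3 = 3.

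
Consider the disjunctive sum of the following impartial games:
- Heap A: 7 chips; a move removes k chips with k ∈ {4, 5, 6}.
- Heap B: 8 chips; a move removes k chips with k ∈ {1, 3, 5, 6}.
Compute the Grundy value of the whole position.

For heap A, compute g(0), g(1), … with moves {4, 5, 6}:
k:     0  1  2  3  4  5  6  7
g(k):  0  0  0  0  1  1  1  1
So g(7) = 1.
Grundy values for heap B (subtraction set {1, 3, 5, 6}):
k:     0  1  2  3  4  5  6  7  8
g(k):  0  1  0  1  0  1  2  3  2
So g(8) = 2.
By the Sprague-Grundy theorem, the Grundy value of a sum of independent games is the XOR of the component values.
Combined value = 1 XOR 2 = 3.

3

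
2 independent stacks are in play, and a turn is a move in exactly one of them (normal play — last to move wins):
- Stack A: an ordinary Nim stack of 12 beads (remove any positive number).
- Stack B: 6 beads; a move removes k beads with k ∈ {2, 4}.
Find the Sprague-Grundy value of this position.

Stack A is a plain Nim stack of size 12, so its Grundy value is 12.
Build the Grundy sequence for stack B with g(k) = mex{g(k−s) : s ∈ {2, 4}, s ≤ k}:
k:     0  1  2  3  4  5  6
g(k):  0  0  1  1  2  2  0
So g(6) = 0.
By the Sprague-Grundy theorem, the Grundy value of a sum of independent games is the XOR of the component values.
Combined value = 12 ⊕ 0 = 12.

12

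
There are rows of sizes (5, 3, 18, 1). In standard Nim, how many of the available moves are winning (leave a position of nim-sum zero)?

Nim-sum: 5 ^ 3 ^ 18 ^ 1 = 21.
The overall nim-sum is X = 21. A row of size p has a winning move iff p XOR X < p (reduce it to p XOR X).
  5: 5 XOR 21 = 16 ≥ 5 — no move.
  3: 3 XOR 21 = 22 ≥ 3 — no move.
  18: 18 XOR 21 = 7 < 18 — winning move (to 7).
  1: 1 XOR 21 = 20 ≥ 1 — no move.
That gives 1 winning move.

1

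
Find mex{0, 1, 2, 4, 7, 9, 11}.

3

The values 0, 1, 2 are all present; 3 is the first non-negative integer missing from the set.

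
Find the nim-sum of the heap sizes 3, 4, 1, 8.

14

Nim-sum: 3 ^ 4 ^ 1 ^ 8 = 14.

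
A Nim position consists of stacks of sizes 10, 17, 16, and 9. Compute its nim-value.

Compute the nim-sum pairwise:
10 ⊕ 17 = 27
27 ⊕ 16 = 11
11 ⊕ 9 = 2

2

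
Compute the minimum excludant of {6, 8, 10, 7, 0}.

1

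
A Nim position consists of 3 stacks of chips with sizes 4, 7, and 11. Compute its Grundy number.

Nim-sum: 4 ⊕ 7 ⊕ 11 = 8.

8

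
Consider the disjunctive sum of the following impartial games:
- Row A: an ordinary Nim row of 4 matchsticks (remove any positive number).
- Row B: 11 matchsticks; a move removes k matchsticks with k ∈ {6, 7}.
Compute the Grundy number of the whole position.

5

Row A is a plain Nim row of size 4, so its Grundy value is 4.
Build the Grundy sequence for row B with g(k) = mex{g(k−s) : s ∈ {6, 7}, s ≤ k}:
k:     0  1  2  3  4  5  6  7  8  9 10 11
g(k):  0  0  0  0  0  0  1  1  1  1  1  1
So g(11) = 1.
By the Sprague-Grundy theorem, the Grundy value of a sum of independent games is the XOR of the component values.
Combined value = 4 XOR 1 = 5.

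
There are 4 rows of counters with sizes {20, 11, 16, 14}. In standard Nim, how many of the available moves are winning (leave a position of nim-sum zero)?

1

Compute the nim-sum pairwise:
20 XOR 11 = 31
31 XOR 16 = 15
15 XOR 14 = 1
The overall nim-sum is X = 1. A row of size p has a winning move iff p XOR X < p (reduce it to p XOR X).
  20: 20 XOR 1 = 21 ≥ 20 — no move.
  11: 11 XOR 1 = 10 < 11 — winning move (to 10).
  16: 16 XOR 1 = 17 ≥ 16 — no move.
  14: 14 XOR 1 = 15 ≥ 14 — no move.
That gives 1 winning move.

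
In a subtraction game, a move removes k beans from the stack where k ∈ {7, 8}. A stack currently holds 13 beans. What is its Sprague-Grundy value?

1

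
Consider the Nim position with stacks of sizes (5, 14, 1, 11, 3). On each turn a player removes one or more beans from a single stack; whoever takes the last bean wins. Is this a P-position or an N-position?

N-position

Nim-sum: 5 XOR 14 XOR 1 XOR 11 XOR 3 = 2.
The nim-sum is 2 ≠ 0, so this is an N-position: the player to move can win.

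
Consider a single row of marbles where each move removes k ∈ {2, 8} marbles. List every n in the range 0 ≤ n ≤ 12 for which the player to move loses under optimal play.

0, 1, 4, 5, 10, 11

Build the Grundy sequence with g(k) = mex{g(k−s) : s ∈ {2, 8}, s ≤ k}:
k:     0  1  2  3  4  5  6  7  8  9 10 11 12
g(k):  0  0  1  1  0  0  1  1  2  2  0  0  1
The P-positions (g = 0) in 0..12 are 0, 1, 4, 5, 10, 11.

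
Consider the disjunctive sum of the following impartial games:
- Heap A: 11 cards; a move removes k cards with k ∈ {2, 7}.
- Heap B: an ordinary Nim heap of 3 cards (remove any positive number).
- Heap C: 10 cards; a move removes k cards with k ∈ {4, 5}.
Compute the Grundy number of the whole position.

2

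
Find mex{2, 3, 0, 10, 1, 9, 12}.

4

The values 0, 1, 2, 3 are all present; 4 is the first non-negative integer missing from the set.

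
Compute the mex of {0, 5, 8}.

0 is in the set but 1 is not, so the mex is 1.

1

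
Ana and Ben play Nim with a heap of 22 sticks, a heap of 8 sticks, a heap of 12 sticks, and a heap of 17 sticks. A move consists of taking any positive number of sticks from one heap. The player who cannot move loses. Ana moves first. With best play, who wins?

Ana wins

Compute the nim-sum pairwise:
22 ⊕ 8 = 30
30 ⊕ 12 = 18
18 ⊕ 17 = 3
The nim-sum is 3 ≠ 0, so this is an N-position: the player to move can win; Ana has a winning move.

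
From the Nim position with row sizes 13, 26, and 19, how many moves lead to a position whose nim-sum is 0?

1

Compute the nim-sum pairwise:
13 XOR 26 = 23
23 XOR 19 = 4
The overall nim-sum is X = 4. A row of size p has a winning move iff p XOR X < p (reduce it to p XOR X).
  13: 13 XOR 4 = 9 < 13 — winning move (to 9).
  26: 26 XOR 4 = 30 ≥ 26 — no move.
  19: 19 XOR 4 = 23 ≥ 19 — no move.
That gives 1 winning move.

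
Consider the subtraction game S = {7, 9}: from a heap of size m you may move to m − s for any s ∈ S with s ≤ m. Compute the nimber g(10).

1

Grundy values for subtraction set {7, 9}:
g(0) = mex{} = 0
g(1) = mex{} = 0
g(2) = mex{} = 0
g(3) = mex{} = 0
g(4) = mex{} = 0
g(5) = mex{} = 0
g(6) = mex{} = 0
g(7) = mex{0} = 1
g(8) = mex{0} = 1
g(9) = mex{0} = 1
g(10) = mex{0} = 1
So g(10) = 1.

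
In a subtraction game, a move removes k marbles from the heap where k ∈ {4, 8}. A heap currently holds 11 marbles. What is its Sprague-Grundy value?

Compute g(0), g(1), … for moves {4, 8}:
k:     0  1  2  3  4  5  6  7  8  9 10 11
g(k):  0  0  0  0  1  1  1  1  2  2  2  2
So g(11) = 2.

2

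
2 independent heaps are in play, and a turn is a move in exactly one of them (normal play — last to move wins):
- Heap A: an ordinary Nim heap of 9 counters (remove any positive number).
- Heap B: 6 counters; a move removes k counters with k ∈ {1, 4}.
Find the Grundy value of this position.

8

Heap A is a plain Nim heap of size 9, so its Grundy value is 9.
For heap B, compute g(0), g(1), … with moves {1, 4}:
g(0) = mex{} = 0
g(1) = mex{0} = 1
g(2) = mex{1} = 0
g(3) = mex{0} = 1
g(4) = mex{0,1} = 2
g(5) = mex{1,2} = 0
g(6) = mex{0} = 1
So g(6) = 1.
By the Sprague-Grundy theorem, the Grundy value of a sum of independent games is the XOR of the component values.
Combined value = 9 ⊕ 1 = 8.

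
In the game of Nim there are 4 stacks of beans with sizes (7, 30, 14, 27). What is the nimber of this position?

12

Write each in binary and XOR column by column:
  00111  (7)
  11110  (30)
  01110  (14)
  11011  (27)
  -----
  01100  (12)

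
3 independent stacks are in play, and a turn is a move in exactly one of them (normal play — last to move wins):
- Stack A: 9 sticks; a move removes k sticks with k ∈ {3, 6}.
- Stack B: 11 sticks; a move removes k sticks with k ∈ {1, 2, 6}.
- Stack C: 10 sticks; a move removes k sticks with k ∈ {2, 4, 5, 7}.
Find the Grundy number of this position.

Build the Grundy sequence for stack A with g(k) = mex{g(k−s) : s ∈ {3, 6}, s ≤ k}:
g(0) = mex{} = 0
g(1) = mex{} = 0
g(2) = mex{} = 0
g(3) = mex{0} = 1
g(4) = mex{0} = 1
g(5) = mex{0} = 1
g(6) = mex{0,1} = 2
g(7) = mex{0,1} = 2
g(8) = mex{0,1} = 2
g(9) = mex{1,2} = 0
So g(9) = 0.
Build the Grundy sequence for stack B with g(k) = mex{g(k−s) : s ∈ {1, 2, 6}, s ≤ k}:
g(0) = mex{} = 0
g(1) = mex{0} = 1
g(2) = mex{0,1} = 2
g(3) = mex{1,2} = 0
g(4) = mex{0,2} = 1
g(5) = mex{0,1} = 2
g(6) = mex{0,1,2} = 3
g(7) = mex{1,2,3} = 0
g(8) = mex{0,2,3} = 1
g(9) = mex{0,1} = 2
g(10) = mex{1,2} = 0
g(11) = mex{0,2} = 1
So g(11) = 1.
Build the Grundy sequence for stack C with g(k) = mex{g(k−s) : s ∈ {2, 4, 5, 7}, s ≤ k}:
k:     0  1  2  3  4  5  6  7  8  9 10
g(k):  0  0  1  1  2  2  3  3  4  0  0
So g(10) = 0.
The value of a disjunctive sum is the nim-sum of the parts.
Combined value = 0 ⊕ 1 ⊕ 0 = 1.

1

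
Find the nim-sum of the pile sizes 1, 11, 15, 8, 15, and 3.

1

In binary:
  0001  (1)
  1011  (11)
  1111  (15)
  1000  (8)
  1111  (15)
  0011  (3)
  ----
  0001  (1)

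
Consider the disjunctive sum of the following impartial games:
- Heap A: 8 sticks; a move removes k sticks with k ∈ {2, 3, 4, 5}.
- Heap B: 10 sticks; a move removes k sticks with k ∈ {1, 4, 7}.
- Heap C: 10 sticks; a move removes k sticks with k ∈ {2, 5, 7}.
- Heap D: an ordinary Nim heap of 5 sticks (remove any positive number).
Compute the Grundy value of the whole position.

Grundy values for heap A (subtraction set {2, 3, 4, 5}):
g(0) = mex{} = 0
g(1) = mex{} = 0
g(2) = mex{0} = 1
g(3) = mex{0} = 1
g(4) = mex{0,1} = 2
g(5) = mex{0,1} = 2
g(6) = mex{0,1,2} = 3
g(7) = mex{1,2} = 0
g(8) = mex{1,2,3} = 0
So g(8) = 0.
Grundy values for heap B (subtraction set {1, 4, 7}):
g(0) = mex{} = 0
g(1) = mex{0} = 1
g(2) = mex{1} = 0
g(3) = mex{0} = 1
g(4) = mex{0,1} = 2
g(5) = mex{1,2} = 0
g(6) = mex{0} = 1
g(7) = mex{0,1} = 2
g(8) = mex{1,2} = 0
g(9) = mex{0} = 1
g(10) = mex{1} = 0
So g(10) = 0.
For heap C, compute g(0), g(1), … with moves {2, 5, 7}:
g(0) = mex{} = 0
g(1) = mex{} = 0
g(2) = mex{0} = 1
g(3) = mex{0} = 1
g(4) = mex{1} = 0
g(5) = mex{0,1} = 2
g(6) = mex{0} = 1
g(7) = mex{0,1,2} = 3
g(8) = mex{0,1} = 2
g(9) = mex{0,1,3} = 2
g(10) = mex{1,2} = 0
So g(10) = 0.
Heap D is a plain Nim heap of size 5, so its Grundy value is 5.
The value of a disjunctive sum is the nim-sum of the parts.
Combined value = 0 XOR 0 XOR 0 XOR 5 = 5.

5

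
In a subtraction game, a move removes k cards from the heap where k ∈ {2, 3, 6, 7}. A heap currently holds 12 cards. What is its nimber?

1

Build the Grundy sequence with g(k) = mex{g(k−s) : s ∈ {2, 3, 6, 7}, s ≤ k}:
g(0) = mex{} = 0
g(1) = mex{} = 0
g(2) = mex{0} = 1
g(3) = mex{0} = 1
g(4) = mex{0,1} = 2
g(5) = mex{1} = 0
g(6) = mex{0,1,2} = 3
g(7) = mex{0,2} = 1
g(8) = mex{0,1,3} = 2
g(9) = mex{1,3} = 0
g(10) = mex{1,2} = 0
g(11) = mex{0,2} = 1
g(12) = mex{0,3} = 1
So g(12) = 1.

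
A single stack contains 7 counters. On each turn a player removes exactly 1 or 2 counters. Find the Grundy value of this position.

Grundy values for subtraction set {1, 2}:
g(0) = mex{} = 0
g(1) = mex{0} = 1
g(2) = mex{0,1} = 2
g(3) = mex{1,2} = 0
g(4) = mex{0,2} = 1
g(5) = mex{0,1} = 2
g(6) = mex{1,2} = 0
g(7) = mex{0,2} = 1
So g(7) = 1.

1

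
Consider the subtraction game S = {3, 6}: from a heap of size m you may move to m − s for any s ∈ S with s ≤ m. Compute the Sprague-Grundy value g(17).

2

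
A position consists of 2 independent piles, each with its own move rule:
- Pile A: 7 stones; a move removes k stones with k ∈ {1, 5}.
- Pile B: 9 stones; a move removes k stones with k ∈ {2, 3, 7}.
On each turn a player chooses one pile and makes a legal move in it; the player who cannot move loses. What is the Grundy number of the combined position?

3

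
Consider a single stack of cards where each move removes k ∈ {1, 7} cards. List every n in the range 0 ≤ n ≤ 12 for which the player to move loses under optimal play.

Build the Grundy sequence with g(k) = mex{g(k−s) : s ∈ {1, 7}, s ≤ k}:
k:     0  1  2  3  4  5  6  7  8  9 10 11 12
g(k):  0  1  0  1  0  1  0  1  0  1  0  1  0
The P-positions (g = 0) in 0..12 are 0, 2, 4, 6, 8, 10, 12.

0, 2, 4, 6, 8, 10, 12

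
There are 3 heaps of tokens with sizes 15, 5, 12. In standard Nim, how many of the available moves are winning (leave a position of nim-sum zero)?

Nim-sum: 15 XOR 5 XOR 12 = 6.
The overall nim-sum is X = 6. A heap of size p has a winning move iff p XOR X < p (reduce it to p XOR X).
  15: 15 XOR 6 = 9 < 15 — winning move (to 9).
  5: 5 XOR 6 = 3 < 5 — winning move (to 3).
  12: 12 XOR 6 = 10 < 12 — winning move (to 10).
That gives 3 winning moves.

3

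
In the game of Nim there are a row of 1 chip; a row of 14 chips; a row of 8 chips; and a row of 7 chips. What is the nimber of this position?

0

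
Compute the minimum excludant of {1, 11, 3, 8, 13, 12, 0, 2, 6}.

4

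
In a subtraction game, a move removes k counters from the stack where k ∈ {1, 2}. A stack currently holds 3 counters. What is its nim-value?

Compute g(0), g(1), … for moves {1, 2}:
k:     0  1  2  3
g(k):  0  1  2  0
So g(3) = 0.

0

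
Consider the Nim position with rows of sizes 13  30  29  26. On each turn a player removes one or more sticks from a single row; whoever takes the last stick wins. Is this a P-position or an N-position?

Compute the nim-sum pairwise:
13 XOR 30 = 19
19 XOR 29 = 14
14 XOR 26 = 20
The nim-sum is 20 ≠ 0, so this is an N-position: the player to move can win.

N-position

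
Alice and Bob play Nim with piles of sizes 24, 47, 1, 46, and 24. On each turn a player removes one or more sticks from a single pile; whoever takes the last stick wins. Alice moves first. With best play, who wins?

Bob wins

Compute the nim-sum pairwise:
24 ⊕ 47 = 55
55 ⊕ 1 = 54
54 ⊕ 46 = 24
24 ⊕ 24 = 0
The nim-sum is 0, so this is a P-position: the player to move is in a losing position under optimal play; Alice is about to move from it and so loses — Bob wins.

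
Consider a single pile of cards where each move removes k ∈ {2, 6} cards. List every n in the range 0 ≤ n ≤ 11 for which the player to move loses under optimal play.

0, 1, 4, 5, 8, 9

Grundy values for subtraction set {2, 6}:
g(0) = mex{} = 0
g(1) = mex{} = 0
g(2) = mex{0} = 1
g(3) = mex{0} = 1
g(4) = mex{1} = 0
g(5) = mex{1} = 0
g(6) = mex{0} = 1
g(7) = mex{0} = 1
g(8) = mex{1} = 0
g(9) = mex{1} = 0
g(10) = mex{0} = 1
g(11) = mex{0} = 1
The P-positions (g = 0) in 0..11 are 0, 1, 4, 5, 8, 9.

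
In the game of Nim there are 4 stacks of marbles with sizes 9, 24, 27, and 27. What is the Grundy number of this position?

Compute the nim-sum pairwise:
9 XOR 24 = 17
17 XOR 27 = 10
10 XOR 27 = 17

17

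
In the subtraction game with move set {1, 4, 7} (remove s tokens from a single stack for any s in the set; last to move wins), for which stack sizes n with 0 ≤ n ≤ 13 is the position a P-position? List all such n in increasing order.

0, 2, 5, 8, 10, 13

Grundy values for subtraction set {1, 4, 7}:
g(0) = mex{} = 0
g(1) = mex{0} = 1
g(2) = mex{1} = 0
g(3) = mex{0} = 1
g(4) = mex{0,1} = 2
g(5) = mex{1,2} = 0
g(6) = mex{0} = 1
g(7) = mex{0,1} = 2
g(8) = mex{1,2} = 0
g(9) = mex{0} = 1
g(10) = mex{1} = 0
g(11) = mex{0,2} = 1
g(12) = mex{0,1} = 2
g(13) = mex{1,2} = 0
The P-positions (g = 0) in 0..13 are 0, 2, 5, 8, 10, 13.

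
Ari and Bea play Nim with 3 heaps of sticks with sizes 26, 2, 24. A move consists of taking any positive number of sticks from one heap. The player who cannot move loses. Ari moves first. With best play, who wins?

Bea wins

Nim-sum: 26 ⊕ 2 ⊕ 24 = 0.
The nim-sum is 0, so this is a P-position: the player to move is in a losing position under optimal play; Ari is about to move from it and so loses — Bea wins.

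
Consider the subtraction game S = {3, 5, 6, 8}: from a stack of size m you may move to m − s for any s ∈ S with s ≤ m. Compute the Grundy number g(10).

Compute g(0), g(1), … for moves {3, 5, 6, 8}:
g(0) = mex{} = 0
g(1) = mex{} = 0
g(2) = mex{} = 0
g(3) = mex{0} = 1
g(4) = mex{0} = 1
g(5) = mex{0} = 1
g(6) = mex{0,1} = 2
g(7) = mex{0,1} = 2
g(8) = mex{0,1} = 2
g(9) = mex{0,1,2} = 3
g(10) = mex{0,1,2} = 3
So g(10) = 3.

3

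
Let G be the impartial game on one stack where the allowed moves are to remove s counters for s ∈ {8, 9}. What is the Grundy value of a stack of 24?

0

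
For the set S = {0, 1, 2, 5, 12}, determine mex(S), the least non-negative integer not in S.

The values 0, 1, 2 are all present; 3 is the first non-negative integer missing from the set.

3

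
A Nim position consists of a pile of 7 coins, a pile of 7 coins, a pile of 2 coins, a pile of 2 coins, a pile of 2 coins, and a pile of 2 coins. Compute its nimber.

Compute the nim-sum pairwise:
7 XOR 7 = 0
0 XOR 2 = 2
2 XOR 2 = 0
0 XOR 2 = 2
2 XOR 2 = 0

0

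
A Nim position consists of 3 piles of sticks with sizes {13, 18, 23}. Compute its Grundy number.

8

Compute the nim-sum pairwise:
13 XOR 18 = 31
31 XOR 23 = 8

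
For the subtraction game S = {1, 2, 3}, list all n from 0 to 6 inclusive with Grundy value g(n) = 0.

0, 4

Compute g(0), g(1), … for moves {1, 2, 3}:
g(0) = mex{} = 0
g(1) = mex{0} = 1
g(2) = mex{0,1} = 2
g(3) = mex{0,1,2} = 3
g(4) = mex{1,2,3} = 0
g(5) = mex{0,2,3} = 1
g(6) = mex{0,1,3} = 2
The P-positions (g = 0) in 0..6 are 0, 4.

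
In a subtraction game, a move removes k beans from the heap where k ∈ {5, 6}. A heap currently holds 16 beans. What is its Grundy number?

1

Grundy values for subtraction set {5, 6}:
k:     0  1  2  3  4  5  6  7  8  9 10 11 12 13 14 15 16
g(k):  0  0  0  0  0  1  1  1  1  1  2  0  0  0  0  0  1
So g(16) = 1.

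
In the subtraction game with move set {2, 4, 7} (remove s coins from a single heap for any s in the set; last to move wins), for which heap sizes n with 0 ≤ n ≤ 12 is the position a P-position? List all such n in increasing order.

0, 1, 6, 9, 12

Grundy values for subtraction set {2, 4, 7}:
k:     0  1  2  3  4  5  6  7  8  9 10 11 12
g(k):  0  0  1  1  2  2  0  3  1  0  2  1  0
The P-positions (g = 0) in 0..12 are 0, 1, 6, 9, 12.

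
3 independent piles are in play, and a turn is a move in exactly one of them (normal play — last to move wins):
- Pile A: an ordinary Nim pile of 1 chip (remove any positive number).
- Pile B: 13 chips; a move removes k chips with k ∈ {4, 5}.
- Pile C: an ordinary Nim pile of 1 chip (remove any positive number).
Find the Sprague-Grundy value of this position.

Pile A is a plain Nim pile of size 1, so its Grundy value is 1.
Build the Grundy sequence for pile B with g(k) = mex{g(k−s) : s ∈ {4, 5}, s ≤ k}:
g(0) = mex{} = 0
g(1) = mex{} = 0
g(2) = mex{} = 0
g(3) = mex{} = 0
g(4) = mex{0} = 1
g(5) = mex{0} = 1
g(6) = mex{0} = 1
g(7) = mex{0} = 1
g(8) = mex{0,1} = 2
g(9) = mex{1} = 0
g(10) = mex{1} = 0
g(11) = mex{1} = 0
g(12) = mex{1,2} = 0
g(13) = mex{0,2} = 1
So g(13) = 1.
Pile C is a plain Nim pile of size 1, so its Grundy value is 1.
By the Sprague-Grundy theorem, the Grundy value of a sum of independent games is the XOR of the component values.
Combined value = 1 ⊕ 1 ⊕ 1 = 1.

1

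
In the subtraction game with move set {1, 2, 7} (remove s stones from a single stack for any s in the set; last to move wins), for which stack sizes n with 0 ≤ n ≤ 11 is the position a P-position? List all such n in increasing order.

Grundy values for subtraction set {1, 2, 7}:
k:     0  1  2  3  4  5  6  7  8  9 10 11
g(k):  0  1  2  0  1  2  0  1  2  0  1  2
The P-positions (g = 0) in 0..11 are 0, 3, 6, 9.

0, 3, 6, 9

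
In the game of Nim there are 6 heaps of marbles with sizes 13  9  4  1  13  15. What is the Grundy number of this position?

In binary:
  1101  (13)
  1001  (9)
  0100  (4)
  0001  (1)
  1101  (13)
  1111  (15)
  ----
  0011  (3)

3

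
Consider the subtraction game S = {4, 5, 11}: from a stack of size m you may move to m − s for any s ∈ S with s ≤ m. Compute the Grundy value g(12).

3

Compute g(0), g(1), … for moves {4, 5, 11}:
k:     0  1  2  3  4  5  6  7  8  9 10 11 12
g(k):  0  0  0  0  1  1  1  1  2  0  0  2  3
So g(12) = 3.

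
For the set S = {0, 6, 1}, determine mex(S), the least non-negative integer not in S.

2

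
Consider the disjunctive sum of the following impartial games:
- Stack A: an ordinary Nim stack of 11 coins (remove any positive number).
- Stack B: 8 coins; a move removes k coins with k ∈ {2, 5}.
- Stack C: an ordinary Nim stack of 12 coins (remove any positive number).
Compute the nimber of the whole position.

7

Stack A is a plain Nim stack of size 11, so its Grundy value is 11.
Grundy values for stack B (subtraction set {2, 5}):
k:     0  1  2  3  4  5  6  7  8
g(k):  0  0  1  1  0  2  1  0  0
So g(8) = 0.
Stack C is a plain Nim stack of size 12, so its Grundy value is 12.
By the Sprague-Grundy theorem, the Grundy value of a sum of independent games is the XOR of the component values.
Combined value = 11 XOR 0 XOR 12 = 7.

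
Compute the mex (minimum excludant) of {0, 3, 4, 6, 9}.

1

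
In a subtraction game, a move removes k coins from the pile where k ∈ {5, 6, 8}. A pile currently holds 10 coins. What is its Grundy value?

2

Build the Grundy sequence with g(k) = mex{g(k−s) : s ∈ {5, 6, 8}, s ≤ k}:
g(0) = mex{} = 0
g(1) = mex{} = 0
g(2) = mex{} = 0
g(3) = mex{} = 0
g(4) = mex{} = 0
g(5) = mex{0} = 1
g(6) = mex{0} = 1
g(7) = mex{0} = 1
g(8) = mex{0} = 1
g(9) = mex{0} = 1
g(10) = mex{0,1} = 2
So g(10) = 2.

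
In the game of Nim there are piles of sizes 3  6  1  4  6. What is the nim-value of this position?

Nim-sum: 3 XOR 6 XOR 1 XOR 4 XOR 6 = 6.

6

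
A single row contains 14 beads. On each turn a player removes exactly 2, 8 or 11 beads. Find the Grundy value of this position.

0

Build the Grundy sequence with g(k) = mex{g(k−s) : s ∈ {2, 8, 11}, s ≤ k}:
k:     0  1  2  3  4  5  6  7  8  9 10 11 12 13 14
g(k):  0  0  1  1  0  0  1  1  2  2  0  3  1  2  0
So g(14) = 0.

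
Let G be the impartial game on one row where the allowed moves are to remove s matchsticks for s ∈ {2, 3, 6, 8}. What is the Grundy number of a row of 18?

2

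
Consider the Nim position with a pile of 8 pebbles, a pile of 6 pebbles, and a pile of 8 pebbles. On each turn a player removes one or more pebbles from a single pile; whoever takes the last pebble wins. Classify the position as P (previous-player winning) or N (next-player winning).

N-position

Nim-sum: 8 XOR 6 XOR 8 = 6.
The nim-sum is 6 ≠ 0, so this is an N-position: the player to move can win.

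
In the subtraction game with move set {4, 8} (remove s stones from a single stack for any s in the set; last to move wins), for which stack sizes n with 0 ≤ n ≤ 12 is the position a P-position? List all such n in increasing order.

0, 1, 2, 3, 12

Build the Grundy sequence with g(k) = mex{g(k−s) : s ∈ {4, 8}, s ≤ k}:
g(0) = mex{} = 0
g(1) = mex{} = 0
g(2) = mex{} = 0
g(3) = mex{} = 0
g(4) = mex{0} = 1
g(5) = mex{0} = 1
g(6) = mex{0} = 1
g(7) = mex{0} = 1
g(8) = mex{0,1} = 2
g(9) = mex{0,1} = 2
g(10) = mex{0,1} = 2
g(11) = mex{0,1} = 2
g(12) = mex{1,2} = 0
The P-positions (g = 0) in 0..12 are 0, 1, 2, 3, 12.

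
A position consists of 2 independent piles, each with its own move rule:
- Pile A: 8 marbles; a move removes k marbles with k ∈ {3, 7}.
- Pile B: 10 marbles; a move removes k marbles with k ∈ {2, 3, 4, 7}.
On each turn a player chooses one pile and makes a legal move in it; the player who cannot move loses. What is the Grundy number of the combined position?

Build the Grundy sequence for pile A with g(k) = mex{g(k−s) : s ∈ {3, 7}, s ≤ k}:
g(0) = mex{} = 0
g(1) = mex{} = 0
g(2) = mex{} = 0
g(3) = mex{0} = 1
g(4) = mex{0} = 1
g(5) = mex{0} = 1
g(6) = mex{1} = 0
g(7) = mex{0,1} = 2
g(8) = mex{0,1} = 2
So g(8) = 2.
Build the Grundy sequence for pile B with g(k) = mex{g(k−s) : s ∈ {2, 3, 4, 7}, s ≤ k}:
k:     0  1  2  3  4  5  6  7  8  9 10
g(k):  0  0  1  1  2  2  0  3  1  4  2
So g(10) = 2.
By the Sprague-Grundy theorem, the Grundy value of a sum of independent games is the XOR of the component values.
Combined value = 2 XOR 2 = 0.

0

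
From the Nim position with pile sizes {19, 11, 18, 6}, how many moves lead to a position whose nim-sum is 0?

1

Compute the nim-sum pairwise:
19 ⊕ 11 = 24
24 ⊕ 18 = 10
10 ⊕ 6 = 12
The overall nim-sum is X = 12. A pile of size p has a winning move iff p XOR X < p (reduce it to p XOR X).
  19: 19 XOR 12 = 31 ≥ 19 — no move.
  11: 11 XOR 12 = 7 < 11 — winning move (to 7).
  18: 18 XOR 12 = 30 ≥ 18 — no move.
  6: 6 XOR 12 = 10 ≥ 6 — no move.
That gives 1 winning move.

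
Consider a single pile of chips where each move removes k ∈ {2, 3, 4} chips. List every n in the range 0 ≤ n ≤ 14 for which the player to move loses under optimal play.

Build the Grundy sequence with g(k) = mex{g(k−s) : s ∈ {2, 3, 4}, s ≤ k}:
g(0) = mex{} = 0
g(1) = mex{} = 0
g(2) = mex{0} = 1
g(3) = mex{0} = 1
g(4) = mex{0,1} = 2
g(5) = mex{0,1} = 2
g(6) = mex{1,2} = 0
g(7) = mex{1,2} = 0
g(8) = mex{0,2} = 1
g(9) = mex{0,2} = 1
g(10) = mex{0,1} = 2
g(11) = mex{0,1} = 2
g(12) = mex{1,2} = 0
g(13) = mex{1,2} = 0
g(14) = mex{0,2} = 1
The P-positions (g = 0) in 0..14 are 0, 1, 6, 7, 12, 13.

0, 1, 6, 7, 12, 13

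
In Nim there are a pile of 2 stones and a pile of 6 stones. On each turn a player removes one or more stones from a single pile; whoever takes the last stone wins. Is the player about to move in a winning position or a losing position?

Compute the nim-sum pairwise:
2 ^ 6 = 4
The nim-sum is 4 ≠ 0, so this is an N-position: the player to move can win.

Winning position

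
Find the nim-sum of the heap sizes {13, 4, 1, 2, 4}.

14

Nim-sum: 13 ⊕ 4 ⊕ 1 ⊕ 2 ⊕ 4 = 14.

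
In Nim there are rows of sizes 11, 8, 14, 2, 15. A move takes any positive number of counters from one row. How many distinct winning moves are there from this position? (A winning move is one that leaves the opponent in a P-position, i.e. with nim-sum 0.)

0

Nim-sum: 11 ^ 8 ^ 14 ^ 2 ^ 15 = 0.
The nim-sum is already 0, so every move leaves a nonzero nim-sum — there are no winning moves.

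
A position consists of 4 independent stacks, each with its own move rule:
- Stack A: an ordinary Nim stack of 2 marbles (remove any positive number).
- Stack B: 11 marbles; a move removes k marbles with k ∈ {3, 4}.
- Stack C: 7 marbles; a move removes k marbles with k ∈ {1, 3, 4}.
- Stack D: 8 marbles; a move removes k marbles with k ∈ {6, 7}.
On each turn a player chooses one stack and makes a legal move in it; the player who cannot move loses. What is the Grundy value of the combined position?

Stack A is a plain Nim stack of size 2, so its Grundy value is 2.
Grundy values for stack B (subtraction set {3, 4}):
g(0) = mex{} = 0
g(1) = mex{} = 0
g(2) = mex{} = 0
g(3) = mex{0} = 1
g(4) = mex{0} = 1
g(5) = mex{0} = 1
g(6) = mex{0,1} = 2
g(7) = mex{1} = 0
g(8) = mex{1} = 0
g(9) = mex{1,2} = 0
g(10) = mex{0,2} = 1
g(11) = mex{0} = 1
So g(11) = 1.
For stack C, compute g(0), g(1), … with moves {1, 3, 4}:
g(0) = mex{} = 0
g(1) = mex{0} = 1
g(2) = mex{1} = 0
g(3) = mex{0} = 1
g(4) = mex{0,1} = 2
g(5) = mex{0,1,2} = 3
g(6) = mex{0,1,3} = 2
g(7) = mex{1,2} = 0
So g(7) = 0.
Build the Grundy sequence for stack D with g(k) = mex{g(k−s) : s ∈ {6, 7}, s ≤ k}:
k:     0  1  2  3  4  5  6  7  8
g(k):  0  0  0  0  0  0  1  1  1
So g(8) = 1.
The value of a disjunctive sum is the nim-sum of the parts.
Combined value = 2 XOR 1 XOR 0 XOR 1 = 2.

2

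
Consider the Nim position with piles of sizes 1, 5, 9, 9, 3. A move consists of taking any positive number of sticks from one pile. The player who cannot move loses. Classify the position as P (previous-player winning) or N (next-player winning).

N-position

Write each in binary and XOR column by column:
  0001  (1)
  0101  (5)
  1001  (9)
  1001  (9)
  0011  (3)
  ----
  0111  (7)
The nim-sum is 7 ≠ 0, so this is an N-position: the player to move can win.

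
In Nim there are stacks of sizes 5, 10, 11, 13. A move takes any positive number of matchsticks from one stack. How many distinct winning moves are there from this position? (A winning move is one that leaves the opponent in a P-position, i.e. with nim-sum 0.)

3

Compute the nim-sum pairwise:
5 ⊕ 10 = 15
15 ⊕ 11 = 4
4 ⊕ 13 = 9
The overall nim-sum is X = 9. A stack of size p has a winning move iff p XOR X < p (reduce it to p XOR X).
  5: 5 XOR 9 = 12 ≥ 5 — no move.
  10: 10 XOR 9 = 3 < 10 — winning move (to 3).
  11: 11 XOR 9 = 2 < 11 — winning move (to 2).
  13: 13 XOR 9 = 4 < 13 — winning move (to 4).
That gives 3 winning moves.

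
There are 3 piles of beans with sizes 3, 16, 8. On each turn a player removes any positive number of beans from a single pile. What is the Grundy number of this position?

27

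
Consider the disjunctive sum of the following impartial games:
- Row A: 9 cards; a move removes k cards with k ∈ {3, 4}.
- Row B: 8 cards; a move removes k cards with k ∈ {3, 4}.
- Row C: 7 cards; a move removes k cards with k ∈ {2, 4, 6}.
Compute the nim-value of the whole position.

3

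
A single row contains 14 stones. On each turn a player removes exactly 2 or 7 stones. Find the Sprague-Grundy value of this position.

0

Build the Grundy sequence with g(k) = mex{g(k−s) : s ∈ {2, 7}, s ≤ k}:
g(0) = mex{} = 0
g(1) = mex{} = 0
g(2) = mex{0} = 1
g(3) = mex{0} = 1
g(4) = mex{1} = 0
g(5) = mex{1} = 0
g(6) = mex{0} = 1
g(7) = mex{0} = 1
g(8) = mex{0,1} = 2
g(9) = mex{1} = 0
g(10) = mex{1,2} = 0
g(11) = mex{0} = 1
g(12) = mex{0} = 1
g(13) = mex{1} = 0
g(14) = mex{1} = 0
So g(14) = 0.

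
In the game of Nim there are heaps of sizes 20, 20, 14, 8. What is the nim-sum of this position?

In binary:
  10100  (20)
  10100  (20)
  01110  (14)
  01000  (8)
  -----
  00110  (6)

6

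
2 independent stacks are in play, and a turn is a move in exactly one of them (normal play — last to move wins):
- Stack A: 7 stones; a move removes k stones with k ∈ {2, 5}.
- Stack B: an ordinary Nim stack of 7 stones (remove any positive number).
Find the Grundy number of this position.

7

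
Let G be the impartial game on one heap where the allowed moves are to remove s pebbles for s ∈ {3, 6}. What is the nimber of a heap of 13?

1

Build the Grundy sequence with g(k) = mex{g(k−s) : s ∈ {3, 6}, s ≤ k}:
k:     0  1  2  3  4  5  6  7  8  9 10 11 12 13
g(k):  0  0  0  1  1  1  2  2  2  0  0  0  1  1
So g(13) = 1.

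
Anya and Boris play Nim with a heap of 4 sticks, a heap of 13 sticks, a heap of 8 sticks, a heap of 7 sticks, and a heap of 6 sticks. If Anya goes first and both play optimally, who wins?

Nim-sum: 4 ^ 13 ^ 8 ^ 7 ^ 6 = 0.
The nim-sum is 0, so this is a P-position: the player to move is in a losing position under optimal play; Anya is about to move from it and so loses — Boris wins.

Boris wins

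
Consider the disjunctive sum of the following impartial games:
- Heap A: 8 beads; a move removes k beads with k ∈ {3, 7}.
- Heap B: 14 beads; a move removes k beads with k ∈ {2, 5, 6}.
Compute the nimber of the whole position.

3

Build the Grundy sequence for heap A with g(k) = mex{g(k−s) : s ∈ {3, 7}, s ≤ k}:
k:     0  1  2  3  4  5  6  7  8
g(k):  0  0  0  1  1  1  0  2  2
So g(8) = 2.
Grundy values for heap B (subtraction set {2, 5, 6}):
g(0) = mex{} = 0
g(1) = mex{} = 0
g(2) = mex{0} = 1
g(3) = mex{0} = 1
g(4) = mex{1} = 0
g(5) = mex{0,1} = 2
g(6) = mex{0} = 1
g(7) = mex{0,1,2} = 3
g(8) = mex{1} = 0
g(9) = mex{0,1,3} = 2
g(10) = mex{0,2} = 1
g(11) = mex{1,2} = 0
g(12) = mex{1,3} = 0
g(13) = mex{0,3} = 1
g(14) = mex{0,2} = 1
So g(14) = 1.
The value of a disjunctive sum is the nim-sum of the parts.
Combined value = 2 XOR 1 = 3.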